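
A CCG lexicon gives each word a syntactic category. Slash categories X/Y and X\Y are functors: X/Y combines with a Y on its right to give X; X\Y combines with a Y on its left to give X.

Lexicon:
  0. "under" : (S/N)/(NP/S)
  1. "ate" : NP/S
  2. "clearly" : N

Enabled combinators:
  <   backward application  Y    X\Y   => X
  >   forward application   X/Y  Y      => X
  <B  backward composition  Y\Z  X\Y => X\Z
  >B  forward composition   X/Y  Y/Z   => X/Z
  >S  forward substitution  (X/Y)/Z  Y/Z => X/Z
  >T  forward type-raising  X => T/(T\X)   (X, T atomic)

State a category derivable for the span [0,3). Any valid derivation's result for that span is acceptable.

S

[0,3] S   >
  [0,2] S/N   >
    [0,1] "under" : (S/N)/(NP/S)
    [1,2] "ate" : NP/S
  [2,3] "clearly" : N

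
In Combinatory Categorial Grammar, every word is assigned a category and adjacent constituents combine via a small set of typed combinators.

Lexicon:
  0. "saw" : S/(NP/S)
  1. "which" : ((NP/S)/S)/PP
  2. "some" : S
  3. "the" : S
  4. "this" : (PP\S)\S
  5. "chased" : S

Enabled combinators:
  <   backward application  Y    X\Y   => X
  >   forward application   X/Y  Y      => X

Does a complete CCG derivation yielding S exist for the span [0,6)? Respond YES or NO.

[0,6] S   >
  [0,1] "saw" : S/(NP/S)
  [1,6] NP/S   >
    [1,5] (NP/S)/S   >
      [1,2] "which" : ((NP/S)/S)/PP
      [2,5] PP   <
        [2,3] "some" : S
        [3,5] PP\S   <
          [3,4] "the" : S
          [4,5] "this" : (PP\S)\S
    [5,6] "chased" : S

YES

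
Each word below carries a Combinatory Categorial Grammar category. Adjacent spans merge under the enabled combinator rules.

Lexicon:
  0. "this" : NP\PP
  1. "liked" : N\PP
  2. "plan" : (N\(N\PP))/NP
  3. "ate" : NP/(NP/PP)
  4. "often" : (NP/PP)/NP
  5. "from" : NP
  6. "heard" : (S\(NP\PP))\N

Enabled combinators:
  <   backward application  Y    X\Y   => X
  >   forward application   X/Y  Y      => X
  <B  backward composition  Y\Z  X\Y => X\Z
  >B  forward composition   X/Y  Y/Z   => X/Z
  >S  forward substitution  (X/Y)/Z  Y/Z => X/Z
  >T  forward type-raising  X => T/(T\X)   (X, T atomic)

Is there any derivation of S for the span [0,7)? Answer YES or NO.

YES

[0,7] S   <
  [0,1] "this" : NP\PP
  [1,7] S\(NP\PP)   <
    [1,6] N   <
      [1,2] "liked" : N\PP
      [2,6] N\(N\PP)   >
        [2,3] "plan" : (N\(N\PP))/NP
        [3,6] NP   >
          [3,4] "ate" : NP/(NP/PP)
          [4,6] NP/PP   >
            [4,5] "often" : (NP/PP)/NP
            [5,6] "from" : NP
    [6,7] "heard" : (S\(NP\PP))\N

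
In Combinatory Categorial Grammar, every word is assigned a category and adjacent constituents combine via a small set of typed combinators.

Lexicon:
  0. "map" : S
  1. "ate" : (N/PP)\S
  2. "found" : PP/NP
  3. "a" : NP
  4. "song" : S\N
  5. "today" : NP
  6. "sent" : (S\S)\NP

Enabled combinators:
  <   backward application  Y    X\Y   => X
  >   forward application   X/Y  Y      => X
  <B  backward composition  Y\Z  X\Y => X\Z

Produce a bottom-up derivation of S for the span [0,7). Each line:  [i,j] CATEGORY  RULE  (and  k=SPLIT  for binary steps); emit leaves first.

[0,1] S  lex  "map"
[1,2] (N/PP)\S  lex  "ate"
[0,2] N/PP  <  k=1
[2,3] PP/NP  lex  "found"
[3,4] NP  lex  "a"
[2,4] PP  >  k=3
[0,4] N  >  k=2
[4,5] S\N  lex  "song"
[5,6] NP  lex  "today"
[6,7] (S\S)\NP  lex  "sent"
[5,7] S\S  <  k=6
[4,7] S\N  <B  k=5
[0,7] S  <  k=4

[0,7] S   <
  [0,4] N   >
    [0,2] N/PP   <
      [0,1] "map" : S
      [1,2] "ate" : (N/PP)\S
    [2,4] PP   >
      [2,3] "found" : PP/NP
      [3,4] "a" : NP
  [4,7] S\N   <B
    [4,5] "song" : S\N
    [5,7] S\S   <
      [5,6] "today" : NP
      [6,7] "sent" : (S\S)\NP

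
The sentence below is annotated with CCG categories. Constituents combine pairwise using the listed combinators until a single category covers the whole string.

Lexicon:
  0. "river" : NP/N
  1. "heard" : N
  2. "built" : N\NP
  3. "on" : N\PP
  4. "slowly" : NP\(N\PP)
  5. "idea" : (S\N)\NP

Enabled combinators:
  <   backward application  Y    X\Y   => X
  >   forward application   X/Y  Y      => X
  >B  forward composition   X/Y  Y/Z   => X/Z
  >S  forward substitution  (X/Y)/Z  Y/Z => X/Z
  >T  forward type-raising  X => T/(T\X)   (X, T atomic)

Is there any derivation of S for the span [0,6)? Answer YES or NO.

[0,6] S   <
  [0,3] N   <
    [0,2] NP   >
      [0,1] "river" : NP/N
      [1,2] "heard" : N
    [2,3] "built" : N\NP
  [3,6] S\N   <
    [3,5] NP   <
      [3,4] "on" : N\PP
      [4,5] "slowly" : NP\(N\PP)
    [5,6] "idea" : (S\N)\NP

YES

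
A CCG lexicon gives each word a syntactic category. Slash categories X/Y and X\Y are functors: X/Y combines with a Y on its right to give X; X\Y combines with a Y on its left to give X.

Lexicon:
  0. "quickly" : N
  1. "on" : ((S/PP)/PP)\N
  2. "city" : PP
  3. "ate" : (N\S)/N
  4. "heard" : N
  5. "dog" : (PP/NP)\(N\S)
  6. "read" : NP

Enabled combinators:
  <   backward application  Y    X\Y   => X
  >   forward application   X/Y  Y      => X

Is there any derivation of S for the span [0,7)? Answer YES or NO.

YES

[0,7] S   >
  [0,3] S/PP   >
    [0,2] (S/PP)/PP   <
      [0,1] "quickly" : N
      [1,2] "on" : ((S/PP)/PP)\N
    [2,3] "city" : PP
  [3,7] PP   >
    [3,6] PP/NP   <
      [3,5] N\S   >
        [3,4] "ate" : (N\S)/N
        [4,5] "heard" : N
      [5,6] "dog" : (PP/NP)\(N\S)
    [6,7] "read" : NP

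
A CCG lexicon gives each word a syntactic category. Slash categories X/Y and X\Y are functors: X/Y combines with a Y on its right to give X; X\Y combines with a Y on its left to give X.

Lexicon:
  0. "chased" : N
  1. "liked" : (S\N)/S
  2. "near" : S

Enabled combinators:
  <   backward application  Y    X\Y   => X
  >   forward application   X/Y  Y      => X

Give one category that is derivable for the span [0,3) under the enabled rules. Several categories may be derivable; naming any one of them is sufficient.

[0,3] S   <
  [0,1] "chased" : N
  [1,3] S\N   >
    [1,2] "liked" : (S\N)/S
    [2,3] "near" : S

S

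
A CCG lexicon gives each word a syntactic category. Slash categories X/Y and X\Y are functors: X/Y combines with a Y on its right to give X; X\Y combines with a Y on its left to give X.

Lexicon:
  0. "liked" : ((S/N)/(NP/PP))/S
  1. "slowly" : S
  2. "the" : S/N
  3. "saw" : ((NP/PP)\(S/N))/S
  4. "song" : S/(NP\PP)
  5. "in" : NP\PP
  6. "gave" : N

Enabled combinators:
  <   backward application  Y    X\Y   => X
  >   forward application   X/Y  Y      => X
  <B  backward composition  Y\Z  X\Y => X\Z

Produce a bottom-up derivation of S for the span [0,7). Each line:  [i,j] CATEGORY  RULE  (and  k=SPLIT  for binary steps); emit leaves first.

[0,7] S   >
  [0,6] S/N   >
    [0,2] (S/N)/(NP/PP)   >
      [0,1] "liked" : ((S/N)/(NP/PP))/S
      [1,2] "slowly" : S
    [2,6] NP/PP   <
      [2,3] "the" : S/N
      [3,6] (NP/PP)\(S/N)   >
        [3,4] "saw" : ((NP/PP)\(S/N))/S
        [4,6] S   >
          [4,5] "song" : S/(NP\PP)
          [5,6] "in" : NP\PP
  [6,7] "gave" : N

[0,1] ((S/N)/(NP/PP))/S  lex  "liked"
[1,2] S  lex  "slowly"
[0,2] (S/N)/(NP/PP)  >  k=1
[2,3] S/N  lex  "the"
[3,4] ((NP/PP)\(S/N))/S  lex  "saw"
[4,5] S/(NP\PP)  lex  "song"
[5,6] NP\PP  lex  "in"
[4,6] S  >  k=5
[3,6] (NP/PP)\(S/N)  >  k=4
[2,6] NP/PP  <  k=3
[0,6] S/N  >  k=2
[6,7] N  lex  "gave"
[0,7] S  >  k=6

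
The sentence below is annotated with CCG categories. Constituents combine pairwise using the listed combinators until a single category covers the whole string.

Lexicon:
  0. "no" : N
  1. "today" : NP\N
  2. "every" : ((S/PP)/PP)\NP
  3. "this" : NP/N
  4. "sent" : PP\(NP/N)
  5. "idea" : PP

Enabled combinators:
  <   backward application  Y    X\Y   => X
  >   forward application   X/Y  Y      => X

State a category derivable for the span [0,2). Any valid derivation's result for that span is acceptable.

[0,6] S   >
  [0,5] S/PP   >
    [0,3] (S/PP)/PP   <
      [0,2] NP   <
        [0,1] "no" : N
        [1,2] "today" : NP\N
      [2,3] "every" : ((S/PP)/PP)\NP
    [3,5] PP   <
      [3,4] "this" : NP/N
      [4,5] "sent" : PP\(NP/N)
  [5,6] "idea" : PP

NP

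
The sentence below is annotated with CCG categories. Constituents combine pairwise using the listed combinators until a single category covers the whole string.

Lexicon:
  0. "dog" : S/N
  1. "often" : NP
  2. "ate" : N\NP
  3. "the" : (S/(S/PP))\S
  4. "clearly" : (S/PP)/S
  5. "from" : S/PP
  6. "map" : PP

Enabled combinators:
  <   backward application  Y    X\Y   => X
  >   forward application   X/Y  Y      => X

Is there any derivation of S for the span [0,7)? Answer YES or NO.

YES

[0,7] S   >
  [0,4] S/(S/PP)   <
    [0,3] S   >
      [0,1] "dog" : S/N
      [1,3] N   <
        [1,2] "often" : NP
        [2,3] "ate" : N\NP
    [3,4] "the" : (S/(S/PP))\S
  [4,7] S/PP   >
    [4,5] "clearly" : (S/PP)/S
    [5,7] S   >
      [5,6] "from" : S/PP
      [6,7] "map" : PP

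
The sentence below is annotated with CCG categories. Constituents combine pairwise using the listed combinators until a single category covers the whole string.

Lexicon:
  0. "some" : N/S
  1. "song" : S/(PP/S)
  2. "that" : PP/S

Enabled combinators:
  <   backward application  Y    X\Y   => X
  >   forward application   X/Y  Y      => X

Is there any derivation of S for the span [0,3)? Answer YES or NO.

N/S S/(PP/S) PP/S
CKY chart[0,3] = {N}; S ∉ chart

NO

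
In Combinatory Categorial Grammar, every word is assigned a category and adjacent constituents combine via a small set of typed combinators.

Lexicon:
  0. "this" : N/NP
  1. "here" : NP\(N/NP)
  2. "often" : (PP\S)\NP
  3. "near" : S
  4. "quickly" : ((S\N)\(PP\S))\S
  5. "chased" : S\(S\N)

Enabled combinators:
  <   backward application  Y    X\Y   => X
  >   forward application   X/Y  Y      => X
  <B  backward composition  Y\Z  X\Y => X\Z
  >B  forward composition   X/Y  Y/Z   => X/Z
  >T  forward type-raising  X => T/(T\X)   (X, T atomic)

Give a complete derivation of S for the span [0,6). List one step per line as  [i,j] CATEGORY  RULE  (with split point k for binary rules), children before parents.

[0,1] N/NP  lex  "this"
[1,2] NP\(N/NP)  lex  "here"
[0,2] NP  <  k=1
[2,3] (PP\S)\NP  lex  "often"
[0,3] PP\S  <  k=2
[3,4] S  lex  "near"
[4,5] ((S\N)\(PP\S))\S  lex  "quickly"
[3,5] (S\N)\(PP\S)  <  k=4
[0,5] S\N  <  k=3
[5,6] S\(S\N)  lex  "chased"
[0,6] S  <  k=5

[0,6] S   <
  [0,5] S\N   <
    [0,3] PP\S   <
      [0,2] NP   <
        [0,1] "this" : N/NP
        [1,2] "here" : NP\(N/NP)
      [2,3] "often" : (PP\S)\NP
    [3,5] (S\N)\(PP\S)   <
      [3,4] "near" : S
      [4,5] "quickly" : ((S\N)\(PP\S))\S
  [5,6] "chased" : S\(S\N)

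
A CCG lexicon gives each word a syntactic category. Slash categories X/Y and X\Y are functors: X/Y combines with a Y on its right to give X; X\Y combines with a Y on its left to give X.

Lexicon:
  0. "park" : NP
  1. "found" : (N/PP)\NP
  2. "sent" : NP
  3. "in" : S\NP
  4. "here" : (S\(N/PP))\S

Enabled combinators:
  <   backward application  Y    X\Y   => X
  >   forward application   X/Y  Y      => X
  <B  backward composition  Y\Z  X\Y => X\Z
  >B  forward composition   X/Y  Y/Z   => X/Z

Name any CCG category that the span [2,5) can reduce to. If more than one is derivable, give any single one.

S\(N/PP)

[0,5] S   <
  [0,1] "park" : NP
  [1,5] S\NP   <B
    [1,2] "found" : (N/PP)\NP
    [2,5] S\(N/PP)   <
      [2,4] S   <
        [2,3] "sent" : NP
        [3,4] "in" : S\NP
      [4,5] "here" : (S\(N/PP))\S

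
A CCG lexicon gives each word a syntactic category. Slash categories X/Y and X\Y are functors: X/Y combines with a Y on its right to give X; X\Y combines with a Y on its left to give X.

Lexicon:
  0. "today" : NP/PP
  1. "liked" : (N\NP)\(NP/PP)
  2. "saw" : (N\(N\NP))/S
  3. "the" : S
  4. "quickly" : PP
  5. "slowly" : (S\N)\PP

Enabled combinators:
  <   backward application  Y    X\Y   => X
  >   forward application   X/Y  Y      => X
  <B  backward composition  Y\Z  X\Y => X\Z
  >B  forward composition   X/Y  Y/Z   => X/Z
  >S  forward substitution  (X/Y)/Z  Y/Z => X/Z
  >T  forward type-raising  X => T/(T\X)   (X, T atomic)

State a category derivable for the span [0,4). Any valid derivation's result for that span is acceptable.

[0,6] S   <
  [0,4] N   <
    [0,2] N\NP   <
      [0,1] "today" : NP/PP
      [1,2] "liked" : (N\NP)\(NP/PP)
    [2,4] N\(N\NP)   >
      [2,3] "saw" : (N\(N\NP))/S
      [3,4] "the" : S
  [4,6] S\N   <
    [4,5] "quickly" : PP
    [5,6] "slowly" : (S\N)\PP

N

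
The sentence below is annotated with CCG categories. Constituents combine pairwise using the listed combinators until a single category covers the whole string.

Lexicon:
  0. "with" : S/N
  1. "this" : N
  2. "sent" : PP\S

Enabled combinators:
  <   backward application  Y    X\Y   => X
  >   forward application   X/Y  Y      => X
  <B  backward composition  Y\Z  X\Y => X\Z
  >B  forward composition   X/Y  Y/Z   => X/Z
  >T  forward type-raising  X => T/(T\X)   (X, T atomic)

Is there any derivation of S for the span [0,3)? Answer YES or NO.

S/N N PP\S
CKY chart[0,3] = {N/(N\PP), NP/(NP\PP), PP, PP/(PP\PP), S/(S\PP)}; S ∉ chart

NO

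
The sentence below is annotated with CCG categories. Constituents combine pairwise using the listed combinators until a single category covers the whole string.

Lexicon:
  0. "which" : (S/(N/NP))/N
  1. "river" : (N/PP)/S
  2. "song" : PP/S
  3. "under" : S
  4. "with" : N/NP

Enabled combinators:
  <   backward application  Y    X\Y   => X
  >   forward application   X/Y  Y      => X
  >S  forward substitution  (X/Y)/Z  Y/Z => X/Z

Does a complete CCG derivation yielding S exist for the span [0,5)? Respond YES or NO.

[0,5] S   >
  [0,4] S/(N/NP)   >
    [0,1] "which" : (S/(N/NP))/N
    [1,4] N   >
      [1,3] N/S   >S
        [1,2] "river" : (N/PP)/S
        [2,3] "song" : PP/S
      [3,4] "under" : S
  [4,5] "with" : N/NP

YES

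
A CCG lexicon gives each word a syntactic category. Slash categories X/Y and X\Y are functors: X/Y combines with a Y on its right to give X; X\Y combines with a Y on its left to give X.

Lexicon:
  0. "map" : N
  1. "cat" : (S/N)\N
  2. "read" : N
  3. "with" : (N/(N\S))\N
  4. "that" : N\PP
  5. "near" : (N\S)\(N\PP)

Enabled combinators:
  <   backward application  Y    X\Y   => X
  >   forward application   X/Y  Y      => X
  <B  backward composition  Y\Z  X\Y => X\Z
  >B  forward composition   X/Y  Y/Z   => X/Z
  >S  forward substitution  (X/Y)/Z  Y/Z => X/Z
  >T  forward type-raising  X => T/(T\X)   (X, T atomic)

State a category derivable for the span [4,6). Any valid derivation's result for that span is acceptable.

N\S

[0,6] S   >
  [0,2] S/N   <
    [0,1] "map" : N
    [1,2] "cat" : (S/N)\N
  [2,6] N   >
    [2,4] N/(N\S)   <
      [2,3] "read" : N
      [3,4] "with" : (N/(N\S))\N
    [4,6] N\S   <
      [4,5] "that" : N\PP
      [5,6] "near" : (N\S)\(N\PP)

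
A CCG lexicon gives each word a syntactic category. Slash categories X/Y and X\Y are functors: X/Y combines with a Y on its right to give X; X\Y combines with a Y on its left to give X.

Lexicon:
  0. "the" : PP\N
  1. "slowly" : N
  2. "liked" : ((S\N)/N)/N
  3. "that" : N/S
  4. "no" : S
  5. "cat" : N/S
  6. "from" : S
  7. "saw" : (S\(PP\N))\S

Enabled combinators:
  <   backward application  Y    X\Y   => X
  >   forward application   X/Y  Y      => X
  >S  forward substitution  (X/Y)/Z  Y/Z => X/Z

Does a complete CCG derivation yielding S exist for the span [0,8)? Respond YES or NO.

[0,8] S   <
  [0,1] "the" : PP\N
  [1,8] S\(PP\N)   <
    [1,7] S   <
      [1,2] "slowly" : N
      [2,7] S\N   >
        [2,5] (S\N)/N   >
          [2,3] "liked" : ((S\N)/N)/N
          [3,5] N   >
            [3,4] "that" : N/S
            [4,5] "no" : S
        [5,7] N   >
          [5,6] "cat" : N/S
          [6,7] "from" : S
    [7,8] "saw" : (S\(PP\N))\S

YES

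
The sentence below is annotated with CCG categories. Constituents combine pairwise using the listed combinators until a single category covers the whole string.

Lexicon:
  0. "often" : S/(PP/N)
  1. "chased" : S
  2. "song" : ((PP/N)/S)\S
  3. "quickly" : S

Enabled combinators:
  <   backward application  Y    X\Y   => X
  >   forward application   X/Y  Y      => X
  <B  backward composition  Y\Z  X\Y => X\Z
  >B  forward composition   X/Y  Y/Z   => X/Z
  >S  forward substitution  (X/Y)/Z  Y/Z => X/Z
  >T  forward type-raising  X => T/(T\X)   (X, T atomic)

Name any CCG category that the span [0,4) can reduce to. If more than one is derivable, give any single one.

S

[0,4] S   >
  [0,1] "often" : S/(PP/N)
  [1,4] PP/N   >
    [1,3] (PP/N)/S   <
      [1,2] "chased" : S
      [2,3] "song" : ((PP/N)/S)\S
    [3,4] "quickly" : S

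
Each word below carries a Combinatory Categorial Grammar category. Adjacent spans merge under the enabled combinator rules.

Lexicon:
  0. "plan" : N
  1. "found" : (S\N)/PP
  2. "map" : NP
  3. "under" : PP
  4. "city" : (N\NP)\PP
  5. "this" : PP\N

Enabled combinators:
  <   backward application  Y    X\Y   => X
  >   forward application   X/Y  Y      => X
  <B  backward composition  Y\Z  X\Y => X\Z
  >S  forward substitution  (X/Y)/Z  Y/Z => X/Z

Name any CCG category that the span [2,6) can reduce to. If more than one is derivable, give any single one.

[0,6] S   <
  [0,1] "plan" : N
  [1,6] S\N   >
    [1,2] "found" : (S\N)/PP
    [2,6] PP   <
      [2,5] N   <
        [2,3] "map" : NP
        [3,5] N\NP   <
          [3,4] "under" : PP
          [4,5] "city" : (N\NP)\PP
      [5,6] "this" : PP\N

PP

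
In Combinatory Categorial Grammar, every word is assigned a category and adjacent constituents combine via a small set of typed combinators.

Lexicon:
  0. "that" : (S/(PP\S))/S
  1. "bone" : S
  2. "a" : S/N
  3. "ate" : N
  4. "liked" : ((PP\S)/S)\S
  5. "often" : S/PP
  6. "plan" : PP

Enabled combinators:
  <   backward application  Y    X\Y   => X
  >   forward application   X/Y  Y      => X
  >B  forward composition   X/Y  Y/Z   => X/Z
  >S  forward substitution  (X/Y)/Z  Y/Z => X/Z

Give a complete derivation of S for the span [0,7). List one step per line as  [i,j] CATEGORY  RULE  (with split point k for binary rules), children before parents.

[0,7] S   >
  [0,2] S/(PP\S)   >
    [0,1] "that" : (S/(PP\S))/S
    [1,2] "bone" : S
  [2,7] PP\S   >
    [2,5] (PP\S)/S   <
      [2,4] S   >
        [2,3] "a" : S/N
        [3,4] "ate" : N
      [4,5] "liked" : ((PP\S)/S)\S
    [5,7] S   >
      [5,6] "often" : S/PP
      [6,7] "plan" : PP

[0,1] (S/(PP\S))/S  lex  "that"
[1,2] S  lex  "bone"
[0,2] S/(PP\S)  >  k=1
[2,3] S/N  lex  "a"
[3,4] N  lex  "ate"
[2,4] S  >  k=3
[4,5] ((PP\S)/S)\S  lex  "liked"
[2,5] (PP\S)/S  <  k=4
[5,6] S/PP  lex  "often"
[6,7] PP  lex  "plan"
[5,7] S  >  k=6
[2,7] PP\S  >  k=5
[0,7] S  >  k=2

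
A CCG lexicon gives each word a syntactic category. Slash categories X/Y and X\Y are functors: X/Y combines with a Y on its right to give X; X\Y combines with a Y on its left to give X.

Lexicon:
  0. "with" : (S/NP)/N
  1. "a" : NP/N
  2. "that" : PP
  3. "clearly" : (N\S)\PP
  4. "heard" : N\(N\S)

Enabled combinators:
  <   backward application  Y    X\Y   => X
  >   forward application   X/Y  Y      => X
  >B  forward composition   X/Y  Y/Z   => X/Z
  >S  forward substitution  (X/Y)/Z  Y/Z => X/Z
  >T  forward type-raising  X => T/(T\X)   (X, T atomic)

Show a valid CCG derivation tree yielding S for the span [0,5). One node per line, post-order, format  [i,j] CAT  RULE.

[0,1] (S/NP)/N  lex  "with"
[1,2] NP/N  lex  "a"
[0,2] S/N  >S  k=1
[2,3] PP  lex  "that"
[3,4] (N\S)\PP  lex  "clearly"
[2,4] N\S  <  k=3
[4,5] N\(N\S)  lex  "heard"
[2,5] N  <  k=4
[0,5] S  >  k=2

[0,5] S   >
  [0,2] S/N   >S
    [0,1] "with" : (S/NP)/N
    [1,2] "a" : NP/N
  [2,5] N   <
    [2,4] N\S   <
      [2,3] "that" : PP
      [3,4] "clearly" : (N\S)\PP
    [4,5] "heard" : N\(N\S)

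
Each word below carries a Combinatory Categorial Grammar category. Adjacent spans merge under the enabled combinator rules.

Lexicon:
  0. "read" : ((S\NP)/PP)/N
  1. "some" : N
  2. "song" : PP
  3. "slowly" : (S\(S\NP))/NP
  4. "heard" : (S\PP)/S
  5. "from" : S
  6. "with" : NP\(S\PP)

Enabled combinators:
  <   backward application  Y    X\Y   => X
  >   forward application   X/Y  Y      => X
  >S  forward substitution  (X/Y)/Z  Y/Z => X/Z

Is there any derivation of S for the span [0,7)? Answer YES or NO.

YES

[0,7] S   <
  [0,3] S\NP   >
    [0,2] (S\NP)/PP   >
      [0,1] "read" : ((S\NP)/PP)/N
      [1,2] "some" : N
    [2,3] "song" : PP
  [3,7] S\(S\NP)   >
    [3,4] "slowly" : (S\(S\NP))/NP
    [4,7] NP   <
      [4,6] S\PP   >
        [4,5] "heard" : (S\PP)/S
        [5,6] "from" : S
      [6,7] "with" : NP\(S\PP)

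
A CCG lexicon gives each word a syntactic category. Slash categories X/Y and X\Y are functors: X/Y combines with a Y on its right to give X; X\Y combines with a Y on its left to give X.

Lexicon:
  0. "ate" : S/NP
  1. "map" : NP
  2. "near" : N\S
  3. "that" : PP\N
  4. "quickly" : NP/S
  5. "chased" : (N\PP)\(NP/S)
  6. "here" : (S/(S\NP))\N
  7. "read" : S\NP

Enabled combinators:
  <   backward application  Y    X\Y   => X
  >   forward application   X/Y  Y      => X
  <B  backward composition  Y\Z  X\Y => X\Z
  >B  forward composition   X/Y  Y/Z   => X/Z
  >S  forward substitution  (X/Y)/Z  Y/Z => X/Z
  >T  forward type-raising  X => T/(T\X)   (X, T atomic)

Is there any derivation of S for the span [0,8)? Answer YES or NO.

[0,8] S   >
  [0,7] S/(S\NP)   <
    [0,6] N   <
      [0,4] PP   <
        [0,2] S   >
          [0,1] "ate" : S/NP
          [1,2] "map" : NP
        [2,4] PP\S   <B
          [2,3] "near" : N\S
          [3,4] "that" : PP\N
      [4,6] N\PP   <
        [4,5] "quickly" : NP/S
        [5,6] "chased" : (N\PP)\(NP/S)
    [6,7] "here" : (S/(S\NP))\N
  [7,8] "read" : S\NP

YES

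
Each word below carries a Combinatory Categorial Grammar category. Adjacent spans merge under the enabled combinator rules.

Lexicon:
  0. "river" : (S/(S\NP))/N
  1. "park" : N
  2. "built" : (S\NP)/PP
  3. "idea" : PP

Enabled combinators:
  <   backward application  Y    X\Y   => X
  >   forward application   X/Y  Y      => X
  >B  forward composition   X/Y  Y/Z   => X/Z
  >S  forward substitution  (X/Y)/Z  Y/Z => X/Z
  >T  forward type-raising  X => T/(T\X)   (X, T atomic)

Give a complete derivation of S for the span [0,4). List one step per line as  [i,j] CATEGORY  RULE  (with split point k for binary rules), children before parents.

[0,4] S   >
  [0,2] S/(S\NP)   >
    [0,1] "river" : (S/(S\NP))/N
    [1,2] "park" : N
  [2,4] S\NP   >
    [2,3] "built" : (S\NP)/PP
    [3,4] "idea" : PP

[0,1] (S/(S\NP))/N  lex  "river"
[1,2] N  lex  "park"
[0,2] S/(S\NP)  >  k=1
[2,3] (S\NP)/PP  lex  "built"
[3,4] PP  lex  "idea"
[2,4] S\NP  >  k=3
[0,4] S  >  k=2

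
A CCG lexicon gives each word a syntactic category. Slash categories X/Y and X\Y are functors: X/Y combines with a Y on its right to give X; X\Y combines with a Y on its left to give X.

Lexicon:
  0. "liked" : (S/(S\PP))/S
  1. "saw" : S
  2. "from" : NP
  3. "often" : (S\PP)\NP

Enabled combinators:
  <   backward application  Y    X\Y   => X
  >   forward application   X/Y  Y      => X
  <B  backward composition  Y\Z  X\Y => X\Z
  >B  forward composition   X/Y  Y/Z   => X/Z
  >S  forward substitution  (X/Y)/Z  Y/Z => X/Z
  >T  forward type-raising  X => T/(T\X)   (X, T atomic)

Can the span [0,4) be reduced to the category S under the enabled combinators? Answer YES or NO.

[0,4] S   >
  [0,2] S/(S\PP)   >
    [0,1] "liked" : (S/(S\PP))/S
    [1,2] "saw" : S
  [2,4] S\PP   <
    [2,3] "from" : NP
    [3,4] "often" : (S\PP)\NP

YES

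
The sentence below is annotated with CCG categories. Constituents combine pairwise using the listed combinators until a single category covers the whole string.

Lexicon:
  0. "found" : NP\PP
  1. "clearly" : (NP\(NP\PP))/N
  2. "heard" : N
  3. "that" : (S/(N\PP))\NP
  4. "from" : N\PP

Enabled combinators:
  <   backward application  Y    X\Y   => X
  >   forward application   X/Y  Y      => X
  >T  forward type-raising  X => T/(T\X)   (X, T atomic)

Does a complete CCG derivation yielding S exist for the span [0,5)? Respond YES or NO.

YES

[0,5] S   >
  [0,4] S/(N\PP)   <
    [0,3] NP   <
      [0,1] "found" : NP\PP
      [1,3] NP\(NP\PP)   >
        [1,2] "clearly" : (NP\(NP\PP))/N
        [2,3] "heard" : N
    [3,4] "that" : (S/(N\PP))\NP
  [4,5] "from" : N\PP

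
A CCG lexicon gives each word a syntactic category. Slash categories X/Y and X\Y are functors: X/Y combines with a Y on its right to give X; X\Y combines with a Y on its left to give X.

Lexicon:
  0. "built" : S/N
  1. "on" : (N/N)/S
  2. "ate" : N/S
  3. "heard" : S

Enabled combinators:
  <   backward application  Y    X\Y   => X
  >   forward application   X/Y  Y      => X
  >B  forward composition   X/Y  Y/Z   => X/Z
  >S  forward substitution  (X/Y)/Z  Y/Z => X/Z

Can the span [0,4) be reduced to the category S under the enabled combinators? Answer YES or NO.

[0,4] S   >
  [0,1] "built" : S/N
  [1,4] N   >
    [1,3] N/S   >S
      [1,2] "on" : (N/N)/S
      [2,3] "ate" : N/S
    [3,4] "heard" : S

YES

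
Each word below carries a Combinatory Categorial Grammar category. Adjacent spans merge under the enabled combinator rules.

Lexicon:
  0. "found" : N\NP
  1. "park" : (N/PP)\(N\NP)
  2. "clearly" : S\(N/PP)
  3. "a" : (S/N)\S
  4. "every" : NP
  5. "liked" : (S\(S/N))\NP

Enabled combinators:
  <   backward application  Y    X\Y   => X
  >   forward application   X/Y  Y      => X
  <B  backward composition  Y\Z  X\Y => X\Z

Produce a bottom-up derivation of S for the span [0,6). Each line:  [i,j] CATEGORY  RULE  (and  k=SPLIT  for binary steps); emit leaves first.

[0,6] S   <
  [0,4] S/N   <
    [0,3] S   <
      [0,2] N/PP   <
        [0,1] "found" : N\NP
        [1,2] "park" : (N/PP)\(N\NP)
      [2,3] "clearly" : S\(N/PP)
    [3,4] "a" : (S/N)\S
  [4,6] S\(S/N)   <
    [4,5] "every" : NP
    [5,6] "liked" : (S\(S/N))\NP

[0,1] N\NP  lex  "found"
[1,2] (N/PP)\(N\NP)  lex  "park"
[0,2] N/PP  <  k=1
[2,3] S\(N/PP)  lex  "clearly"
[0,3] S  <  k=2
[3,4] (S/N)\S  lex  "a"
[0,4] S/N  <  k=3
[4,5] NP  lex  "every"
[5,6] (S\(S/N))\NP  lex  "liked"
[4,6] S\(S/N)  <  k=5
[0,6] S  <  k=4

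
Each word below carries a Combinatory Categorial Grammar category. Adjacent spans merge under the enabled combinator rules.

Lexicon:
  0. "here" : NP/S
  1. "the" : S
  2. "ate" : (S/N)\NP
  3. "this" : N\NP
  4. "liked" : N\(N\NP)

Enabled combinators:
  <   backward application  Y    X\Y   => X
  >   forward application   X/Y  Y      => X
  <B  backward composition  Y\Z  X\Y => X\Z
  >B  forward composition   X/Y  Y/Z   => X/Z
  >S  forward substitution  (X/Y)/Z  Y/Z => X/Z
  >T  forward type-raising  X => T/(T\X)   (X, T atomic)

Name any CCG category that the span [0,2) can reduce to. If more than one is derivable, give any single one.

[0,5] S   >
  [0,3] S/N   <
    [0,2] NP   >
      [0,1] "here" : NP/S
      [1,2] "the" : S
    [2,3] "ate" : (S/N)\NP
  [3,5] N   <
    [3,4] "this" : N\NP
    [4,5] "liked" : N\(N\NP)

NP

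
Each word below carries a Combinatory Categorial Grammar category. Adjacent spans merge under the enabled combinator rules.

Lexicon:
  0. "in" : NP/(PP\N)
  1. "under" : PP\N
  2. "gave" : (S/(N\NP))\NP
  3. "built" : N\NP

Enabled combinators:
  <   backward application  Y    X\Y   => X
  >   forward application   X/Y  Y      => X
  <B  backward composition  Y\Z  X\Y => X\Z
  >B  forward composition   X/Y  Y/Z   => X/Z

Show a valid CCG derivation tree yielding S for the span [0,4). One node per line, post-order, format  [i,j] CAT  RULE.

[0,4] S   >
  [0,3] S/(N\NP)   <
    [0,2] NP   >
      [0,1] "in" : NP/(PP\N)
      [1,2] "under" : PP\N
    [2,3] "gave" : (S/(N\NP))\NP
  [3,4] "built" : N\NP

[0,1] NP/(PP\N)  lex  "in"
[1,2] PP\N  lex  "under"
[0,2] NP  >  k=1
[2,3] (S/(N\NP))\NP  lex  "gave"
[0,3] S/(N\NP)  <  k=2
[3,4] N\NP  lex  "built"
[0,4] S  >  k=3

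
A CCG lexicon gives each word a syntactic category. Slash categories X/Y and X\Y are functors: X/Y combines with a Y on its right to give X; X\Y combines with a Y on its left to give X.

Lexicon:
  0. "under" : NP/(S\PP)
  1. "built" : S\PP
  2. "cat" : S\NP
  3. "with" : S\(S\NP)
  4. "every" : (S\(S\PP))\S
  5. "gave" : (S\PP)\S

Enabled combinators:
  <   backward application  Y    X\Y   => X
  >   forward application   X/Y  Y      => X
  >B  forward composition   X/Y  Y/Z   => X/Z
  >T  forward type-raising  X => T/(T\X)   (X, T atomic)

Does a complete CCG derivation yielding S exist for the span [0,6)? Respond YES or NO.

NO

NP/(S\PP) S\PP S\NP S\(S\NP) (S\(S\PP))\S (S\PP)\S
CKY chart[0,6] = {N/(N\NP), NP, NP/(NP\NP), PP/(PP\NP), S/(S\NP)}; S ∉ chart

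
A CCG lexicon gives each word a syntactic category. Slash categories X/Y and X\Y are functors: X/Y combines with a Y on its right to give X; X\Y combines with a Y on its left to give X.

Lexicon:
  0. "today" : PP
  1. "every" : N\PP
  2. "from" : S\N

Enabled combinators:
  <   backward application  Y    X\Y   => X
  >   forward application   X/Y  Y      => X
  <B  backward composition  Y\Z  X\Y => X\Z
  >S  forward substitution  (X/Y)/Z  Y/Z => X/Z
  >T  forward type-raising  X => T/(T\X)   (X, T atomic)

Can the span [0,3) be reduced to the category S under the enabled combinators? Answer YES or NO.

[0,3] S   <
  [0,2] N   >
    [0,1] N/(N\PP)   >T
      [0,1] "today" : PP
    [1,2] "every" : N\PP
  [2,3] "from" : S\N

YES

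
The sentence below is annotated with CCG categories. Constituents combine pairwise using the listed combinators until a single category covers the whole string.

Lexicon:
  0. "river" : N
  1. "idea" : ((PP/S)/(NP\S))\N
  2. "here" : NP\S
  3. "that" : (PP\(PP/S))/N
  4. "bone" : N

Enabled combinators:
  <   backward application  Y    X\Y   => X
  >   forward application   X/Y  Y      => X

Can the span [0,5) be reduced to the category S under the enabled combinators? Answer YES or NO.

N ((PP/S)/(NP\S))\N NP\S (PP\(PP/S))/N N
CKY chart[0,5] = {PP}; S ∉ chart

NO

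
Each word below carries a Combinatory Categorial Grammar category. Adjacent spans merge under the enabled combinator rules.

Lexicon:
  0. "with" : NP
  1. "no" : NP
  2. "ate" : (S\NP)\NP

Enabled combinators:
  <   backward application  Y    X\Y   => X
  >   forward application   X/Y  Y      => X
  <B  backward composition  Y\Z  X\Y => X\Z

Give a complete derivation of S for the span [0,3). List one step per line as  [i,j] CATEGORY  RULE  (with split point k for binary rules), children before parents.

[0,3] S   <
  [0,1] "with" : NP
  [1,3] S\NP   <
    [1,2] "no" : NP
    [2,3] "ate" : (S\NP)\NP

[0,1] NP  lex  "with"
[1,2] NP  lex  "no"
[2,3] (S\NP)\NP  lex  "ate"
[1,3] S\NP  <  k=2
[0,3] S  <  k=1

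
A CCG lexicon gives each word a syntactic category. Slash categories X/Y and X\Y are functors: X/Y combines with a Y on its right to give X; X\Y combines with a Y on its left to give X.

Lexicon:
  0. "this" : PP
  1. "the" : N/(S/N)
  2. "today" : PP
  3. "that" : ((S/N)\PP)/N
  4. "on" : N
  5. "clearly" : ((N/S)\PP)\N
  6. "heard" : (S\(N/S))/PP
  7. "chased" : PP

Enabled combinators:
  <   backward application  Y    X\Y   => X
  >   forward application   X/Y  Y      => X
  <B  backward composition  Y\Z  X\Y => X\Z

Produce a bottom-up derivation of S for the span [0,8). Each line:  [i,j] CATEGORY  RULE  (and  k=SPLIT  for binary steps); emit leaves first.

[0,1] PP  lex  "this"
[1,2] N/(S/N)  lex  "the"
[2,3] PP  lex  "today"
[3,4] ((S/N)\PP)/N  lex  "that"
[4,5] N  lex  "on"
[3,5] (S/N)\PP  >  k=4
[2,5] S/N  <  k=3
[1,5] N  >  k=2
[5,6] ((N/S)\PP)\N  lex  "clearly"
[1,6] (N/S)\PP  <  k=5
[0,6] N/S  <  k=1
[6,7] (S\(N/S))/PP  lex  "heard"
[7,8] PP  lex  "chased"
[6,8] S\(N/S)  >  k=7
[0,8] S  <  k=6

[0,8] S   <
  [0,6] N/S   <
    [0,1] "this" : PP
    [1,6] (N/S)\PP   <
      [1,5] N   >
        [1,2] "the" : N/(S/N)
        [2,5] S/N   <
          [2,3] "today" : PP
          [3,5] (S/N)\PP   >
            [3,4] "that" : ((S/N)\PP)/N
            [4,5] "on" : N
      [5,6] "clearly" : ((N/S)\PP)\N
  [6,8] S\(N/S)   >
    [6,7] "heard" : (S\(N/S))/PP
    [7,8] "chased" : PP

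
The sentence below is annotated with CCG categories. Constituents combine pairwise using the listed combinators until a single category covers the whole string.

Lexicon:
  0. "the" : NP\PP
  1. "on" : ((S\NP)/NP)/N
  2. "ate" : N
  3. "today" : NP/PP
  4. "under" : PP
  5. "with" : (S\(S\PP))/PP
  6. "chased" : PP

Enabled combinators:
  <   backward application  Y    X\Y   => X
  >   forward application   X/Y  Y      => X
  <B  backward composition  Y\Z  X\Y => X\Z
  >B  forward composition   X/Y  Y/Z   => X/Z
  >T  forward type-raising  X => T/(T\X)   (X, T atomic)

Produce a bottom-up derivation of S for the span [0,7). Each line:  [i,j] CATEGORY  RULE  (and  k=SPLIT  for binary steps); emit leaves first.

[0,7] S   <
  [0,5] S\PP   <B
    [0,1] "the" : NP\PP
    [1,5] S\NP   >
      [1,3] (S\NP)/NP   >
        [1,2] "on" : ((S\NP)/NP)/N
        [2,3] "ate" : N
      [3,5] NP   >
        [3,4] "today" : NP/PP
        [4,5] "under" : PP
  [5,7] S\(S\PP)   >
    [5,6] "with" : (S\(S\PP))/PP
    [6,7] "chased" : PP

[0,1] NP\PP  lex  "the"
[1,2] ((S\NP)/NP)/N  lex  "on"
[2,3] N  lex  "ate"
[1,3] (S\NP)/NP  >  k=2
[3,4] NP/PP  lex  "today"
[4,5] PP  lex  "under"
[3,5] NP  >  k=4
[1,5] S\NP  >  k=3
[0,5] S\PP  <B  k=1
[5,6] (S\(S\PP))/PP  lex  "with"
[6,7] PP  lex  "chased"
[5,7] S\(S\PP)  >  k=6
[0,7] S  <  k=5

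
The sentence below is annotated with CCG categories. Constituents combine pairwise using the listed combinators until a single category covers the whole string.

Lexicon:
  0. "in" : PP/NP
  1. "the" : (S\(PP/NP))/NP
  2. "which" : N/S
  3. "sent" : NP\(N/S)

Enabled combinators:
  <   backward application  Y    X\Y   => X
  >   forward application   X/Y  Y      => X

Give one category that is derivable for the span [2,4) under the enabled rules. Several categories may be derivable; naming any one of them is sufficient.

NP

[0,4] S   <
  [0,1] "in" : PP/NP
  [1,4] S\(PP/NP)   >
    [1,2] "the" : (S\(PP/NP))/NP
    [2,4] NP   <
      [2,3] "which" : N/S
      [3,4] "sent" : NP\(N/S)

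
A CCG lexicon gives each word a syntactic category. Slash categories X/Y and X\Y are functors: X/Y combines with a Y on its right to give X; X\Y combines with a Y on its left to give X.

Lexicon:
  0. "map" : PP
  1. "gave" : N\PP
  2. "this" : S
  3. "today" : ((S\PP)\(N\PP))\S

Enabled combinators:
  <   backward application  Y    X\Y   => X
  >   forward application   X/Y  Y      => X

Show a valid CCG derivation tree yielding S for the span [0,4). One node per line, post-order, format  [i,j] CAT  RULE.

[0,1] PP  lex  "map"
[1,2] N\PP  lex  "gave"
[2,3] S  lex  "this"
[3,4] ((S\PP)\(N\PP))\S  lex  "today"
[2,4] (S\PP)\(N\PP)  <  k=3
[1,4] S\PP  <  k=2
[0,4] S  <  k=1

[0,4] S   <
  [0,1] "map" : PP
  [1,4] S\PP   <
    [1,2] "gave" : N\PP
    [2,4] (S\PP)\(N\PP)   <
      [2,3] "this" : S
      [3,4] "today" : ((S\PP)\(N\PP))\S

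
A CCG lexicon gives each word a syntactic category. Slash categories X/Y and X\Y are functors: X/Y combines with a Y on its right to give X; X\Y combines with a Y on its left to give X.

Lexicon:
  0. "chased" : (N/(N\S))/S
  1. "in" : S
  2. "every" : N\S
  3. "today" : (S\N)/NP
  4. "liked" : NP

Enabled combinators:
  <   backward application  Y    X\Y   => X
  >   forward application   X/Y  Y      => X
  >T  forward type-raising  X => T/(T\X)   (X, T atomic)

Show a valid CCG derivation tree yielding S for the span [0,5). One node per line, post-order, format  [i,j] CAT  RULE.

[0,5] S   <
  [0,3] N   >
    [0,2] N/(N\S)   >
      [0,1] "chased" : (N/(N\S))/S
      [1,2] "in" : S
    [2,3] "every" : N\S
  [3,5] S\N   >
    [3,4] "today" : (S\N)/NP
    [4,5] "liked" : NP

[0,1] (N/(N\S))/S  lex  "chased"
[1,2] S  lex  "in"
[0,2] N/(N\S)  >  k=1
[2,3] N\S  lex  "every"
[0,3] N  >  k=2
[3,4] (S\N)/NP  lex  "today"
[4,5] NP  lex  "liked"
[3,5] S\N  >  k=4
[0,5] S  <  k=3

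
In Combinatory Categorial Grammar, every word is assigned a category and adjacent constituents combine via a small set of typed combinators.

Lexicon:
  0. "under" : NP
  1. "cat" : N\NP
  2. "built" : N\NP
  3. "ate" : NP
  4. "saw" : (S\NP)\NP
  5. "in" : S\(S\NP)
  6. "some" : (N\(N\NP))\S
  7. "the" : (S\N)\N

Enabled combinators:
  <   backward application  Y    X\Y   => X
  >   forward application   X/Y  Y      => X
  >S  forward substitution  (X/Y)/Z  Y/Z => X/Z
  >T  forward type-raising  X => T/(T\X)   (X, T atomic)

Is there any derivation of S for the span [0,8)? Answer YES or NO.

YES

[0,8] S   <
  [0,2] N   >
    [0,1] N/(N\NP)   >T
      [0,1] "under" : NP
    [1,2] "cat" : N\NP
  [2,8] S\N   <
    [2,7] N   <
      [2,3] "built" : N\NP
      [3,7] N\(N\NP)   <
        [3,6] S   <
          [3,5] S\NP   <
            [3,4] "ate" : NP
            [4,5] "saw" : (S\NP)\NP
          [5,6] "in" : S\(S\NP)
        [6,7] "some" : (N\(N\NP))\S
    [7,8] "the" : (S\N)\N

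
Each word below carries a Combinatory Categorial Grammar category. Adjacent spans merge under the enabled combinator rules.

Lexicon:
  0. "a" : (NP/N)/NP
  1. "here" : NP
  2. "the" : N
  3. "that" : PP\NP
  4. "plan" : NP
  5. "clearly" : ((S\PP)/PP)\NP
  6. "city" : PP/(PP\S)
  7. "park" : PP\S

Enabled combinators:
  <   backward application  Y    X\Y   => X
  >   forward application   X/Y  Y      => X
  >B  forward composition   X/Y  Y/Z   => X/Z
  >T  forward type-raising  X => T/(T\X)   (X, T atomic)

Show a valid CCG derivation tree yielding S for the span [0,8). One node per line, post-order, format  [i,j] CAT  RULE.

[0,1] (NP/N)/NP  lex  "a"
[1,2] NP  lex  "here"
[0,2] NP/N  >  k=1
[2,3] N  lex  "the"
[0,3] NP  >  k=2
[3,4] PP\NP  lex  "that"
[0,4] PP  <  k=3
[4,5] NP  lex  "plan"
[5,6] ((S\PP)/PP)\NP  lex  "clearly"
[4,6] (S\PP)/PP  <  k=5
[6,7] PP/(PP\S)  lex  "city"
[7,8] PP\S  lex  "park"
[6,8] PP  >  k=7
[4,8] S\PP  >  k=6
[0,8] S  <  k=4

[0,8] S   <
  [0,4] PP   <
    [0,3] NP   >
      [0,2] NP/N   >
        [0,1] "a" : (NP/N)/NP
        [1,2] "here" : NP
      [2,3] "the" : N
    [3,4] "that" : PP\NP
  [4,8] S\PP   >
    [4,6] (S\PP)/PP   <
      [4,5] "plan" : NP
      [5,6] "clearly" : ((S\PP)/PP)\NP
    [6,8] PP   >
      [6,7] "city" : PP/(PP\S)
      [7,8] "park" : PP\S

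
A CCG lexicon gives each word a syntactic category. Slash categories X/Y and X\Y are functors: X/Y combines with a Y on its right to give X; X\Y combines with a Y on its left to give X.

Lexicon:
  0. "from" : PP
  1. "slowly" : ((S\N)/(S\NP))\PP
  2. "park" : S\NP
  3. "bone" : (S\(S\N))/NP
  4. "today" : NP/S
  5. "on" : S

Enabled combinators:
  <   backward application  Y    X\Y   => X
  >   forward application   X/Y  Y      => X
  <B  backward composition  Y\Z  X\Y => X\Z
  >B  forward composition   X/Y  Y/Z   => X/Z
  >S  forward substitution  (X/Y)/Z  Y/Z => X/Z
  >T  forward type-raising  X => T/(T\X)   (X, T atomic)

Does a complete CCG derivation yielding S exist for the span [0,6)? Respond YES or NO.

[0,6] S   <
  [0,3] S\N   >
    [0,2] (S\N)/(S\NP)   <
      [0,1] "from" : PP
      [1,2] "slowly" : ((S\N)/(S\NP))\PP
    [2,3] "park" : S\NP
  [3,6] S\(S\N)   >
    [3,4] "bone" : (S\(S\N))/NP
    [4,6] NP   >
      [4,5] "today" : NP/S
      [5,6] "on" : S

YES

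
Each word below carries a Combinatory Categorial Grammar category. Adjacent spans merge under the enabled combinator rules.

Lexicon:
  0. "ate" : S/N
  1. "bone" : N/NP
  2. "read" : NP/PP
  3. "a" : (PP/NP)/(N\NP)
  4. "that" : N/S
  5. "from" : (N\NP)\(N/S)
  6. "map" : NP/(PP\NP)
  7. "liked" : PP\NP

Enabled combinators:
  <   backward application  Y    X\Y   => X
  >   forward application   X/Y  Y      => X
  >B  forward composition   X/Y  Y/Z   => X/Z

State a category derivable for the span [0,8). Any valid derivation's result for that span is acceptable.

[0,8] S   >
  [0,1] "ate" : S/N
  [1,8] N   >
    [1,2] "bone" : N/NP
    [2,8] NP   >
      [2,3] "read" : NP/PP
      [3,8] PP   >
        [3,6] PP/NP   >
          [3,4] "a" : (PP/NP)/(N\NP)
          [4,6] N\NP   <
            [4,5] "that" : N/S
            [5,6] "from" : (N\NP)\(N/S)
        [6,8] NP   >
          [6,7] "map" : NP/(PP\NP)
          [7,8] "liked" : PP\NP

S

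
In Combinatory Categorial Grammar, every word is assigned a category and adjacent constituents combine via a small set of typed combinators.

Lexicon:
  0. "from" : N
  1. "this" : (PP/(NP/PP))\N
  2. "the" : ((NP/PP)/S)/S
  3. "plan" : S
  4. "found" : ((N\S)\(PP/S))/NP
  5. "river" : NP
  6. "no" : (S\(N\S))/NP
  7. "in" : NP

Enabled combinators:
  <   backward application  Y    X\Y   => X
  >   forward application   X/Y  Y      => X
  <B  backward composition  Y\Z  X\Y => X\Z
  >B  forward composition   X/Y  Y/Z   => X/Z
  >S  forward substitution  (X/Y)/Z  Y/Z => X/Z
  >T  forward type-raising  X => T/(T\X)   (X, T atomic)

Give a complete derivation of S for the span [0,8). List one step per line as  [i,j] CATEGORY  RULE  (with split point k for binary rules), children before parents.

[0,8] S   <
  [0,6] N\S   <
    [0,4] PP/S   >B
      [0,2] PP/(NP/PP)   <
        [0,1] "from" : N
        [1,2] "this" : (PP/(NP/PP))\N
      [2,4] (NP/PP)/S   >
        [2,3] "the" : ((NP/PP)/S)/S
        [3,4] "plan" : S
    [4,6] (N\S)\(PP/S)   >
      [4,5] "found" : ((N\S)\(PP/S))/NP
      [5,6] "river" : NP
  [6,8] S\(N\S)   >
    [6,7] "no" : (S\(N\S))/NP
    [7,8] "in" : NP

[0,1] N  lex  "from"
[1,2] (PP/(NP/PP))\N  lex  "this"
[0,2] PP/(NP/PP)  <  k=1
[2,3] ((NP/PP)/S)/S  lex  "the"
[3,4] S  lex  "plan"
[2,4] (NP/PP)/S  >  k=3
[0,4] PP/S  >B  k=2
[4,5] ((N\S)\(PP/S))/NP  lex  "found"
[5,6] NP  lex  "river"
[4,6] (N\S)\(PP/S)  >  k=5
[0,6] N\S  <  k=4
[6,7] (S\(N\S))/NP  lex  "no"
[7,8] NP  lex  "in"
[6,8] S\(N\S)  >  k=7
[0,8] S  <  k=6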